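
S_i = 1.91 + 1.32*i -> [1.91, 3.23, 4.55, 5.87, 7.19]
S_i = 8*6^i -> [8, 48, 288, 1728, 10368]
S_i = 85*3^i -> [85, 255, 765, 2295, 6885]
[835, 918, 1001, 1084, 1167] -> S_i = 835 + 83*i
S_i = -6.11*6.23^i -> [-6.11, -38.07, -237.15, -1477.42, -9204.36]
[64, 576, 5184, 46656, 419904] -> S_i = 64*9^i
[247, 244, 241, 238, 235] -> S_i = 247 + -3*i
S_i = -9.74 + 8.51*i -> [-9.74, -1.23, 7.28, 15.79, 24.3]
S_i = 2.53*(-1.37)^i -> [2.53, -3.47, 4.75, -6.51, 8.91]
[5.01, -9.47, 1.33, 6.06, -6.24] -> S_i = Random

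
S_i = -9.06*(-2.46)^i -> [-9.06, 22.29, -54.83, 134.88, -331.79]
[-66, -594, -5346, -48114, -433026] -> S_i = -66*9^i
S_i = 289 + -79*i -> [289, 210, 131, 52, -27]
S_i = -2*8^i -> [-2, -16, -128, -1024, -8192]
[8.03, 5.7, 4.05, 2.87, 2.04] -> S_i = 8.03*0.71^i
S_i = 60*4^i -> [60, 240, 960, 3840, 15360]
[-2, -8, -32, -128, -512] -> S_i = -2*4^i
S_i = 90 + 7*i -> [90, 97, 104, 111, 118]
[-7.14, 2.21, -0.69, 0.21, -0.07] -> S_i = -7.14*(-0.31)^i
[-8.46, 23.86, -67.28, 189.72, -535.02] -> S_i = -8.46*(-2.82)^i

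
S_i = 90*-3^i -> [90, -270, 810, -2430, 7290]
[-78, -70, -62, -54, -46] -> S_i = -78 + 8*i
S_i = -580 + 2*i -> [-580, -578, -576, -574, -572]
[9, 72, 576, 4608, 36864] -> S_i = 9*8^i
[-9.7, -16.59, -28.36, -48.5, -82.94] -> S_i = -9.70*1.71^i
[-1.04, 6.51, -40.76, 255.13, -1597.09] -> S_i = -1.04*(-6.26)^i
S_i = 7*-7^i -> [7, -49, 343, -2401, 16807]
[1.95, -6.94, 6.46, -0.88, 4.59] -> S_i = Random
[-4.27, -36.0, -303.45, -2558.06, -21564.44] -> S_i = -4.27*8.43^i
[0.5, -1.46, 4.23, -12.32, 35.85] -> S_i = 0.50*(-2.91)^i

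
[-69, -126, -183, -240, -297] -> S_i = -69 + -57*i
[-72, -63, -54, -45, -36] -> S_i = -72 + 9*i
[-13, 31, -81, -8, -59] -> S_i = Random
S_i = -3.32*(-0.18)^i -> [-3.32, 0.6, -0.11, 0.02, -0.0]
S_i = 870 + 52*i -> [870, 922, 974, 1026, 1078]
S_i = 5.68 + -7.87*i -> [5.68, -2.19, -10.06, -17.93, -25.8]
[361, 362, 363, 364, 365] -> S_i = 361 + 1*i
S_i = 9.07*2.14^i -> [9.07, 19.41, 41.54, 88.89, 190.22]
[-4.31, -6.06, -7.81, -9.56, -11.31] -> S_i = -4.31 + -1.75*i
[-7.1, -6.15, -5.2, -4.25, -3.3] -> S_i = -7.10 + 0.95*i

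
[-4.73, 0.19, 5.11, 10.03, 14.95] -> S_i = -4.73 + 4.92*i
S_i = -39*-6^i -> [-39, 234, -1404, 8424, -50544]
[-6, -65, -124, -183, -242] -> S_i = -6 + -59*i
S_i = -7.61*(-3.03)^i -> [-7.61, 23.06, -69.87, 211.7, -641.44]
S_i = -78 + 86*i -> [-78, 8, 94, 180, 266]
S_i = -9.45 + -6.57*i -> [-9.45, -16.02, -22.59, -29.16, -35.73]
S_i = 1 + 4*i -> [1, 5, 9, 13, 17]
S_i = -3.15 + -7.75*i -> [-3.15, -10.9, -18.65, -26.4, -34.15]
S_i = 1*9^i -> [1, 9, 81, 729, 6561]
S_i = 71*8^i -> [71, 568, 4544, 36352, 290816]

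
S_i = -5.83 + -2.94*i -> [-5.83, -8.77, -11.71, -14.65, -17.59]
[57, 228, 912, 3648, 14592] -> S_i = 57*4^i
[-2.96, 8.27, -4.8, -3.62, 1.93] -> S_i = Random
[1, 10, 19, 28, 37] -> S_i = 1 + 9*i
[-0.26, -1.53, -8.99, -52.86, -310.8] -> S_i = -0.26*5.88^i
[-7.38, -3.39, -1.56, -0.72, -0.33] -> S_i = -7.38*0.46^i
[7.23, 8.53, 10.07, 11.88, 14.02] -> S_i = 7.23*1.18^i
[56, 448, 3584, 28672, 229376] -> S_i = 56*8^i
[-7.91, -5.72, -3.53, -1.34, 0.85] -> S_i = -7.91 + 2.19*i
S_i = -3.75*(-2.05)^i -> [-3.75, 7.69, -15.76, 32.31, -66.23]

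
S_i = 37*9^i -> [37, 333, 2997, 26973, 242757]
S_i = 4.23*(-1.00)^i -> [4.23, -4.23, 4.23, -4.23, 4.23]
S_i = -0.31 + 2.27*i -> [-0.31, 1.96, 4.23, 6.5, 8.77]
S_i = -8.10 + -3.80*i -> [-8.1, -11.9, -15.7, -19.5, -23.3]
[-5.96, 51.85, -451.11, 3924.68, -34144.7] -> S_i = -5.96*(-8.70)^i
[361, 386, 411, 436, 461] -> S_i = 361 + 25*i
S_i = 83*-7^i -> [83, -581, 4067, -28469, 199283]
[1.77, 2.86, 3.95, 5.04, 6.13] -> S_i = 1.77 + 1.09*i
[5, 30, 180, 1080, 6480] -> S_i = 5*6^i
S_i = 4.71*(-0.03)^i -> [4.71, -0.14, 0.0, -0.0, 0.0]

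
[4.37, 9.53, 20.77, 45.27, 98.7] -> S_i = 4.37*2.18^i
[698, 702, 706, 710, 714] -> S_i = 698 + 4*i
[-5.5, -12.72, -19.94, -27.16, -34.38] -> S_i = -5.50 + -7.22*i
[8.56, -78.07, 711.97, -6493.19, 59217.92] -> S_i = 8.56*(-9.12)^i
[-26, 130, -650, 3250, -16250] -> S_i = -26*-5^i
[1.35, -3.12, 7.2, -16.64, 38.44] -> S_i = 1.35*(-2.31)^i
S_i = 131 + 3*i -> [131, 134, 137, 140, 143]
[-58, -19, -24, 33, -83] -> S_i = Random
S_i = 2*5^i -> [2, 10, 50, 250, 1250]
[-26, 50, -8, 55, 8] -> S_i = Random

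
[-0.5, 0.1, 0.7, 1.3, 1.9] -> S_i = -0.50 + 0.60*i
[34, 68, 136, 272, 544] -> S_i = 34*2^i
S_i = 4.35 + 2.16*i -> [4.35, 6.51, 8.67, 10.83, 12.99]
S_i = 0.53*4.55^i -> [0.53, 2.41, 10.97, 49.92, 227.15]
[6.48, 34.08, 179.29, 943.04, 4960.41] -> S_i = 6.48*5.26^i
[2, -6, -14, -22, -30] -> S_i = 2 + -8*i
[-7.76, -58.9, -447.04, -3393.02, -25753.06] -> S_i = -7.76*7.59^i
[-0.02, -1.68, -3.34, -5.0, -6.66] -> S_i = -0.02 + -1.66*i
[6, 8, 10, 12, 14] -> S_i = 6 + 2*i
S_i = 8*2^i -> [8, 16, 32, 64, 128]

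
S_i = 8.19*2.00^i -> [8.19, 16.38, 32.76, 65.52, 131.04]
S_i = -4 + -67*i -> [-4, -71, -138, -205, -272]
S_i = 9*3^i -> [9, 27, 81, 243, 729]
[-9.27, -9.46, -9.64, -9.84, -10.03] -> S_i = -9.27*1.02^i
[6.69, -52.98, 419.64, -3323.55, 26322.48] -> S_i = 6.69*(-7.92)^i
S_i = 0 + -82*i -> [0, -82, -164, -246, -328]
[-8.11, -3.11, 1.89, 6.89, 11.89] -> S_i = -8.11 + 5.00*i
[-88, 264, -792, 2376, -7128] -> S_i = -88*-3^i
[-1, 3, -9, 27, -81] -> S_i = -1*-3^i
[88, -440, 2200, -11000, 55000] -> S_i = 88*-5^i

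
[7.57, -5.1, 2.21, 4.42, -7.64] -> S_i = Random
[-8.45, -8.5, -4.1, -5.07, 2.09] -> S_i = Random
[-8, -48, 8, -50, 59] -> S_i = Random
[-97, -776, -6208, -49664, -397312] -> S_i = -97*8^i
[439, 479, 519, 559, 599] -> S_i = 439 + 40*i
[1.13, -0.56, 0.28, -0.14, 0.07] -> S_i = 1.13*(-0.50)^i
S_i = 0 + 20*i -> [0, 20, 40, 60, 80]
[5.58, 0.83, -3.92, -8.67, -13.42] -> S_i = 5.58 + -4.75*i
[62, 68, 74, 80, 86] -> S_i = 62 + 6*i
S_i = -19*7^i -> [-19, -133, -931, -6517, -45619]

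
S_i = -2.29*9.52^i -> [-2.29, -21.8, -207.54, -1975.82, -18809.76]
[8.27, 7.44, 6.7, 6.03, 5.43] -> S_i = 8.27*0.90^i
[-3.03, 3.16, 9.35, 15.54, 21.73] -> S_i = -3.03 + 6.19*i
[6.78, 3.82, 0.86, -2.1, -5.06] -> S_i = 6.78 + -2.96*i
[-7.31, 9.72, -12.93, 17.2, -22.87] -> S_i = -7.31*(-1.33)^i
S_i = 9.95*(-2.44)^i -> [9.95, -24.28, 59.24, -144.54, 352.68]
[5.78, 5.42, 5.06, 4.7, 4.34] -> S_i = 5.78 + -0.36*i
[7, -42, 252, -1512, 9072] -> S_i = 7*-6^i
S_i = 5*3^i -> [5, 15, 45, 135, 405]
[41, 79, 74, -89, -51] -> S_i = Random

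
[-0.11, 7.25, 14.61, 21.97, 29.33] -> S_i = -0.11 + 7.36*i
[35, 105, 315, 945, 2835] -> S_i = 35*3^i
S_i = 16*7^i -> [16, 112, 784, 5488, 38416]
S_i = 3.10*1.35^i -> [3.1, 4.19, 5.65, 7.63, 10.3]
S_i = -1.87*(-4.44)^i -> [-1.87, 8.3, -36.86, 163.68, -726.73]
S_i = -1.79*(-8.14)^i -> [-1.79, 14.57, -118.6, 965.44, -7858.7]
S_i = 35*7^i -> [35, 245, 1715, 12005, 84035]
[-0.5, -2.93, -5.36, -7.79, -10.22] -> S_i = -0.50 + -2.43*i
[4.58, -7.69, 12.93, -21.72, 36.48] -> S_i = 4.58*(-1.68)^i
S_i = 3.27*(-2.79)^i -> [3.27, -9.12, 25.45, -71.02, 198.14]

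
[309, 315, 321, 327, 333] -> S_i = 309 + 6*i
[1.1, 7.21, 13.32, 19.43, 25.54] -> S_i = 1.10 + 6.11*i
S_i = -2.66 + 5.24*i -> [-2.66, 2.58, 7.82, 13.06, 18.3]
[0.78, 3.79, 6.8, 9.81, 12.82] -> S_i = 0.78 + 3.01*i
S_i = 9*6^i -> [9, 54, 324, 1944, 11664]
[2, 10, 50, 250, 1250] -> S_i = 2*5^i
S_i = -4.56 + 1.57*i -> [-4.56, -2.99, -1.42, 0.15, 1.72]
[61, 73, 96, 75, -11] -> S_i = Random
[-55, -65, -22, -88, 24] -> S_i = Random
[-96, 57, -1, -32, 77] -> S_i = Random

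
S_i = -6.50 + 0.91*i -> [-6.5, -5.59, -4.68, -3.77, -2.86]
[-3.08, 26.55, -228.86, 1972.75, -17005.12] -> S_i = -3.08*(-8.62)^i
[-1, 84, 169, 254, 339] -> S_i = -1 + 85*i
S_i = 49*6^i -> [49, 294, 1764, 10584, 63504]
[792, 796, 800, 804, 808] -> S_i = 792 + 4*i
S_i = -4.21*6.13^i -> [-4.21, -25.81, -158.2, -969.76, -5944.62]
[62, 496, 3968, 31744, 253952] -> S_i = 62*8^i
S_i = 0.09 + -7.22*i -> [0.09, -7.13, -14.35, -21.57, -28.79]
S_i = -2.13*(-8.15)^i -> [-2.13, 17.36, -141.48, 1153.06, -9397.45]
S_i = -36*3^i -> [-36, -108, -324, -972, -2916]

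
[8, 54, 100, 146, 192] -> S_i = 8 + 46*i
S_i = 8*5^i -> [8, 40, 200, 1000, 5000]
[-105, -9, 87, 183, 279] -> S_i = -105 + 96*i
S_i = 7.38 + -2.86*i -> [7.38, 4.52, 1.66, -1.2, -4.06]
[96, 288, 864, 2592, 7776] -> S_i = 96*3^i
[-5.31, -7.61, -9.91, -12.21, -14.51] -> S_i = -5.31 + -2.30*i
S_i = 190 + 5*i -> [190, 195, 200, 205, 210]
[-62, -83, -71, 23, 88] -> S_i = Random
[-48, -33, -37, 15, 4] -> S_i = Random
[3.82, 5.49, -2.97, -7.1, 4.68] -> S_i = Random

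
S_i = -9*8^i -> [-9, -72, -576, -4608, -36864]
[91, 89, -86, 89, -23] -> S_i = Random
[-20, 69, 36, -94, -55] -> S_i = Random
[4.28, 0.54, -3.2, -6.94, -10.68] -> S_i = 4.28 + -3.74*i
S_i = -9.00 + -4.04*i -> [-9.0, -13.04, -17.08, -21.12, -25.16]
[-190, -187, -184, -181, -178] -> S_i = -190 + 3*i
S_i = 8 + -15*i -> [8, -7, -22, -37, -52]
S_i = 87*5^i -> [87, 435, 2175, 10875, 54375]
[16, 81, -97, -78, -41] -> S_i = Random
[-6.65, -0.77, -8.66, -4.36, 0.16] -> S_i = Random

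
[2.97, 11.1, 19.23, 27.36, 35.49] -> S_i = 2.97 + 8.13*i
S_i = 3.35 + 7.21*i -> [3.35, 10.56, 17.77, 24.98, 32.19]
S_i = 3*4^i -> [3, 12, 48, 192, 768]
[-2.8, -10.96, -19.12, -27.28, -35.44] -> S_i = -2.80 + -8.16*i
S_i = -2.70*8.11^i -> [-2.7, -21.9, -177.58, -1440.21, -11680.12]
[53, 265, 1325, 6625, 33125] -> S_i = 53*5^i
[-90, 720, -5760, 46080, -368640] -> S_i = -90*-8^i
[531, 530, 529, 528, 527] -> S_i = 531 + -1*i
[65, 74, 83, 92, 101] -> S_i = 65 + 9*i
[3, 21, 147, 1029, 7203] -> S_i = 3*7^i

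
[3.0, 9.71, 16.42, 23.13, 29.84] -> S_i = 3.00 + 6.71*i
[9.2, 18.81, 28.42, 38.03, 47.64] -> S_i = 9.20 + 9.61*i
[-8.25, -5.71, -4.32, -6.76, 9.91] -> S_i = Random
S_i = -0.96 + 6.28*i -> [-0.96, 5.32, 11.6, 17.88, 24.16]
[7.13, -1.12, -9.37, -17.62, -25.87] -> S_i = 7.13 + -8.25*i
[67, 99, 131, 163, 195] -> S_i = 67 + 32*i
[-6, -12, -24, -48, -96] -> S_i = -6*2^i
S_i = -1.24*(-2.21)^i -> [-1.24, 2.74, -6.06, 13.38, -29.58]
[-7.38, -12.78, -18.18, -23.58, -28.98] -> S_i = -7.38 + -5.40*i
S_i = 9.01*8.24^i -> [9.01, 74.24, 611.76, 5040.88, 41536.86]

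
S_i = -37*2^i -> [-37, -74, -148, -296, -592]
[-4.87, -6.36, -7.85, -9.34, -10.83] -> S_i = -4.87 + -1.49*i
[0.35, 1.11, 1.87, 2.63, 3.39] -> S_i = 0.35 + 0.76*i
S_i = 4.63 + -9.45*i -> [4.63, -4.82, -14.27, -23.72, -33.17]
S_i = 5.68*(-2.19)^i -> [5.68, -12.44, 27.24, -59.66, 130.65]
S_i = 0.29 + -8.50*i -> [0.29, -8.21, -16.71, -25.21, -33.71]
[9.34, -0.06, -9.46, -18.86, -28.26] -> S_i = 9.34 + -9.40*i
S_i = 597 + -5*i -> [597, 592, 587, 582, 577]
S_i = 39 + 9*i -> [39, 48, 57, 66, 75]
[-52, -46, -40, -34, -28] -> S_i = -52 + 6*i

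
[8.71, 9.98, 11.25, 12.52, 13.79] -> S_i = 8.71 + 1.27*i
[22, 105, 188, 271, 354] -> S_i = 22 + 83*i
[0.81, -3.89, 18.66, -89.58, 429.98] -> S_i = 0.81*(-4.80)^i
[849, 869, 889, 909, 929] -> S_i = 849 + 20*i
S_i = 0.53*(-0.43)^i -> [0.53, -0.23, 0.1, -0.04, 0.02]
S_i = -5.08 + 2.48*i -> [-5.08, -2.6, -0.12, 2.36, 4.84]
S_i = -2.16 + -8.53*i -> [-2.16, -10.69, -19.22, -27.75, -36.28]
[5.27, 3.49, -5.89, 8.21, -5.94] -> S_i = Random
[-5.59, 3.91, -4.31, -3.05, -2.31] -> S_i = Random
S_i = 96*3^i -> [96, 288, 864, 2592, 7776]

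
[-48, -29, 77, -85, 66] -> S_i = Random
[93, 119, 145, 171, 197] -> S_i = 93 + 26*i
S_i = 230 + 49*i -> [230, 279, 328, 377, 426]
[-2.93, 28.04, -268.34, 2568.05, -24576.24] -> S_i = -2.93*(-9.57)^i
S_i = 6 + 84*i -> [6, 90, 174, 258, 342]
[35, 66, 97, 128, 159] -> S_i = 35 + 31*i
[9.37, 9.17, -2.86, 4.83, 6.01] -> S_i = Random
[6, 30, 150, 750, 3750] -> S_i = 6*5^i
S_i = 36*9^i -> [36, 324, 2916, 26244, 236196]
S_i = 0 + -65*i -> [0, -65, -130, -195, -260]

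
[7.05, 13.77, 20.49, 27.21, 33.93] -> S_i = 7.05 + 6.72*i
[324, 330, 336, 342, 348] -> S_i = 324 + 6*i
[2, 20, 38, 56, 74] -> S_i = 2 + 18*i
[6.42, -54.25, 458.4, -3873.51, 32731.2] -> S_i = 6.42*(-8.45)^i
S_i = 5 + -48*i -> [5, -43, -91, -139, -187]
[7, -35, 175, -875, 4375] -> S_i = 7*-5^i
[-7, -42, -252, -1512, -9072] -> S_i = -7*6^i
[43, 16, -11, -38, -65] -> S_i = 43 + -27*i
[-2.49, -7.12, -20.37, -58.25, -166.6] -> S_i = -2.49*2.86^i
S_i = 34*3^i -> [34, 102, 306, 918, 2754]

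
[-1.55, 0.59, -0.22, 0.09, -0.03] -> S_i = -1.55*(-0.38)^i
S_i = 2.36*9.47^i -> [2.36, 22.35, 211.65, 2004.3, 18980.69]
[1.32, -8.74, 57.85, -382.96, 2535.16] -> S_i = 1.32*(-6.62)^i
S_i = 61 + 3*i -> [61, 64, 67, 70, 73]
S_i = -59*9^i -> [-59, -531, -4779, -43011, -387099]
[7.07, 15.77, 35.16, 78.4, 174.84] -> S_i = 7.07*2.23^i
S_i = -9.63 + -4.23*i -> [-9.63, -13.86, -18.09, -22.32, -26.55]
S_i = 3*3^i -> [3, 9, 27, 81, 243]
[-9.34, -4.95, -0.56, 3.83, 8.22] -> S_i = -9.34 + 4.39*i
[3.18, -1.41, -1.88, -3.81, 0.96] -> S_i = Random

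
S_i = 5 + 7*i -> [5, 12, 19, 26, 33]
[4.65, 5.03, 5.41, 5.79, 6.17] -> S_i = 4.65 + 0.38*i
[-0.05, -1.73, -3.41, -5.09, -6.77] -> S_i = -0.05 + -1.68*i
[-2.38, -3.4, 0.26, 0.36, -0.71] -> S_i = Random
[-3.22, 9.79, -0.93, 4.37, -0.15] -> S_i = Random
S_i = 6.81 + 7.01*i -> [6.81, 13.82, 20.83, 27.84, 34.85]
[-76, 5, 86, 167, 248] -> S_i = -76 + 81*i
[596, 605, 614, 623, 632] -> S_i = 596 + 9*i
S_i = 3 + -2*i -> [3, 1, -1, -3, -5]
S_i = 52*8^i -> [52, 416, 3328, 26624, 212992]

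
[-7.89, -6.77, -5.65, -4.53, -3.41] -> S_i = -7.89 + 1.12*i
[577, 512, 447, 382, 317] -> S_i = 577 + -65*i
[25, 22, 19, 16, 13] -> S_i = 25 + -3*i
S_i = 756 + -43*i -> [756, 713, 670, 627, 584]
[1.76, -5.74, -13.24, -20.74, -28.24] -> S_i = 1.76 + -7.50*i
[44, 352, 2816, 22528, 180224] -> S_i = 44*8^i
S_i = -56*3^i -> [-56, -168, -504, -1512, -4536]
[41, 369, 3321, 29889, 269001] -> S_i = 41*9^i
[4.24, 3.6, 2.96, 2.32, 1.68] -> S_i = 4.24 + -0.64*i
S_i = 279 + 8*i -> [279, 287, 295, 303, 311]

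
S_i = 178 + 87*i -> [178, 265, 352, 439, 526]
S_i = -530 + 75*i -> [-530, -455, -380, -305, -230]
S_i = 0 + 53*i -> [0, 53, 106, 159, 212]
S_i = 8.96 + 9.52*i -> [8.96, 18.48, 28.0, 37.52, 47.04]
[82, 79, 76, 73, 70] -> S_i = 82 + -3*i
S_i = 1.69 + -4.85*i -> [1.69, -3.16, -8.01, -12.86, -17.71]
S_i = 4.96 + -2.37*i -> [4.96, 2.59, 0.22, -2.15, -4.52]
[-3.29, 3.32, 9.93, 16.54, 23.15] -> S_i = -3.29 + 6.61*i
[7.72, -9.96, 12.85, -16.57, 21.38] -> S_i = 7.72*(-1.29)^i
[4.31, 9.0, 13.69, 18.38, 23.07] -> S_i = 4.31 + 4.69*i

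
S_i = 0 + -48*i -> [0, -48, -96, -144, -192]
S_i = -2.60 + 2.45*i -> [-2.6, -0.15, 2.3, 4.75, 7.2]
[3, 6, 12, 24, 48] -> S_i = 3*2^i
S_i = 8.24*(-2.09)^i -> [8.24, -17.22, 35.99, -75.23, 157.22]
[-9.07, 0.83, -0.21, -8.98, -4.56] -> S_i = Random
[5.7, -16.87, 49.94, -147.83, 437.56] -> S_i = 5.70*(-2.96)^i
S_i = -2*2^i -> [-2, -4, -8, -16, -32]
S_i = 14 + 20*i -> [14, 34, 54, 74, 94]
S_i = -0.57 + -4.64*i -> [-0.57, -5.21, -9.85, -14.49, -19.13]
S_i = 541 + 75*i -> [541, 616, 691, 766, 841]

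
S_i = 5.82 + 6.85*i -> [5.82, 12.67, 19.52, 26.37, 33.22]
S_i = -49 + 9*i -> [-49, -40, -31, -22, -13]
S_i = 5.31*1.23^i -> [5.31, 6.53, 8.03, 9.88, 12.15]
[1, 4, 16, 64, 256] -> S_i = 1*4^i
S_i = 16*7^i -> [16, 112, 784, 5488, 38416]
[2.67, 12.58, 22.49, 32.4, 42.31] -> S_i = 2.67 + 9.91*i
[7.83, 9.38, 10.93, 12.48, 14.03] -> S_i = 7.83 + 1.55*i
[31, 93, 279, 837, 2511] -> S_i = 31*3^i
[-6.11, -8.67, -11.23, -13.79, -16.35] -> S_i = -6.11 + -2.56*i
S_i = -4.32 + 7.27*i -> [-4.32, 2.95, 10.22, 17.49, 24.76]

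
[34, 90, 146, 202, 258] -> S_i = 34 + 56*i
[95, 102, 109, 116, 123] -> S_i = 95 + 7*i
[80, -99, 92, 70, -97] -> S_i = Random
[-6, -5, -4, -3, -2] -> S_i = -6 + 1*i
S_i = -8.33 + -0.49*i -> [-8.33, -8.82, -9.31, -9.8, -10.29]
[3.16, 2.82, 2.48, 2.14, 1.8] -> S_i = 3.16 + -0.34*i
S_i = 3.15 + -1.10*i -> [3.15, 2.05, 0.95, -0.15, -1.25]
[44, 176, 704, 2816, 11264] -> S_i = 44*4^i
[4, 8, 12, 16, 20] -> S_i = 4 + 4*i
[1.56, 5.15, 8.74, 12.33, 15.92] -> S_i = 1.56 + 3.59*i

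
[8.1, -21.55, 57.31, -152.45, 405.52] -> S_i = 8.10*(-2.66)^i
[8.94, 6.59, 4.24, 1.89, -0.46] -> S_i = 8.94 + -2.35*i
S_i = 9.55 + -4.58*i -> [9.55, 4.97, 0.39, -4.19, -8.77]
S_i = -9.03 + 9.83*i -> [-9.03, 0.8, 10.63, 20.46, 30.29]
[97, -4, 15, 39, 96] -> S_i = Random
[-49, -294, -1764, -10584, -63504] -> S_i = -49*6^i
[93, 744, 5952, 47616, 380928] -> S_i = 93*8^i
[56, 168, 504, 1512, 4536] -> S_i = 56*3^i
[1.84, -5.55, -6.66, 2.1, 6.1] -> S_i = Random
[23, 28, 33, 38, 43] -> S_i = 23 + 5*i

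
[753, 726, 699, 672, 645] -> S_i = 753 + -27*i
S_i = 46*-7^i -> [46, -322, 2254, -15778, 110446]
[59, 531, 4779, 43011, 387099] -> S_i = 59*9^i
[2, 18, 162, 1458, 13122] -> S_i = 2*9^i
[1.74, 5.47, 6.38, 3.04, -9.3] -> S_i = Random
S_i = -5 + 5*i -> [-5, 0, 5, 10, 15]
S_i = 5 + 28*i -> [5, 33, 61, 89, 117]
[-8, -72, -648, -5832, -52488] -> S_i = -8*9^i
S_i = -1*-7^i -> [-1, 7, -49, 343, -2401]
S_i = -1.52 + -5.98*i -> [-1.52, -7.5, -13.48, -19.46, -25.44]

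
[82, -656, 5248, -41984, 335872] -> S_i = 82*-8^i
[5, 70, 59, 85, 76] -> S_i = Random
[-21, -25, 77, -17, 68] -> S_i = Random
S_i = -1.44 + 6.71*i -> [-1.44, 5.27, 11.98, 18.69, 25.4]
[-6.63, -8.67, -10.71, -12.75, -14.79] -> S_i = -6.63 + -2.04*i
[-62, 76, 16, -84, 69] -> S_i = Random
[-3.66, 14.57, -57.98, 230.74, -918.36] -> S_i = -3.66*(-3.98)^i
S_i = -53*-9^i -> [-53, 477, -4293, 38637, -347733]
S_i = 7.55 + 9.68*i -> [7.55, 17.23, 26.91, 36.59, 46.27]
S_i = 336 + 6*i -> [336, 342, 348, 354, 360]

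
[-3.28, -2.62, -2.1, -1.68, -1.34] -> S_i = -3.28*0.80^i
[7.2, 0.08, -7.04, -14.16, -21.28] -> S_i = 7.20 + -7.12*i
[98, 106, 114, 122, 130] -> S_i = 98 + 8*i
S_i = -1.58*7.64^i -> [-1.58, -12.07, -92.22, -704.59, -5383.08]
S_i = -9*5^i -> [-9, -45, -225, -1125, -5625]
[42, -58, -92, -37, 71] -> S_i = Random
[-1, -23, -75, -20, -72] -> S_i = Random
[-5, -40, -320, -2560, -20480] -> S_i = -5*8^i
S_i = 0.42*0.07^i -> [0.42, 0.03, 0.0, 0.0, 0.0]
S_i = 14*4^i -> [14, 56, 224, 896, 3584]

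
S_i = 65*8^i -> [65, 520, 4160, 33280, 266240]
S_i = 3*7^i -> [3, 21, 147, 1029, 7203]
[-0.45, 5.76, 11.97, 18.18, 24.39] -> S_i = -0.45 + 6.21*i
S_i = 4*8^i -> [4, 32, 256, 2048, 16384]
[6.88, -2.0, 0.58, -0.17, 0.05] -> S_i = 6.88*(-0.29)^i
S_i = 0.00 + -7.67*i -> [0.0, -7.67, -15.34, -23.01, -30.68]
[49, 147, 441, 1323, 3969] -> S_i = 49*3^i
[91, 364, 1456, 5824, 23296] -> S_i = 91*4^i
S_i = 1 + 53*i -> [1, 54, 107, 160, 213]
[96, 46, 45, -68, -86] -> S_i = Random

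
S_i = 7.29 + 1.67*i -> [7.29, 8.96, 10.63, 12.3, 13.97]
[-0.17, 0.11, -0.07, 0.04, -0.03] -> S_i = -0.17*(-0.63)^i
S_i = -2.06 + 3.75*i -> [-2.06, 1.69, 5.44, 9.19, 12.94]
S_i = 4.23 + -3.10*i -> [4.23, 1.13, -1.97, -5.07, -8.17]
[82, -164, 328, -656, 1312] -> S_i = 82*-2^i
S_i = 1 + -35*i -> [1, -34, -69, -104, -139]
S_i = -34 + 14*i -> [-34, -20, -6, 8, 22]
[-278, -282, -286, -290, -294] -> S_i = -278 + -4*i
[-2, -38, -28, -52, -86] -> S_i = Random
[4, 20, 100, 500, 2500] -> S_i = 4*5^i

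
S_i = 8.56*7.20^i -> [8.56, 61.63, 443.75, 3195.0, 23004.02]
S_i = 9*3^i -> [9, 27, 81, 243, 729]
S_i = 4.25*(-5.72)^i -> [4.25, -24.31, 139.05, -795.38, 4549.6]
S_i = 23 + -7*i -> [23, 16, 9, 2, -5]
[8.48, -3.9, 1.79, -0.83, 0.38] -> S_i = 8.48*(-0.46)^i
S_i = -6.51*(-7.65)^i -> [-6.51, 49.8, -380.98, 2914.51, -22295.99]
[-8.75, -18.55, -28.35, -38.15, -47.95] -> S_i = -8.75 + -9.80*i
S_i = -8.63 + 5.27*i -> [-8.63, -3.36, 1.91, 7.18, 12.45]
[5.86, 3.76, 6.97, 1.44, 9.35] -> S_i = Random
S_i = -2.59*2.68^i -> [-2.59, -6.94, -18.6, -49.85, -133.61]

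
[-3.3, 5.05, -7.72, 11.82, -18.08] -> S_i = -3.30*(-1.53)^i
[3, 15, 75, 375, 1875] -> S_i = 3*5^i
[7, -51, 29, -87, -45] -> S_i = Random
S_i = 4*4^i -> [4, 16, 64, 256, 1024]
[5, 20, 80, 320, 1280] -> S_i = 5*4^i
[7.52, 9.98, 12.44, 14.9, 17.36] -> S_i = 7.52 + 2.46*i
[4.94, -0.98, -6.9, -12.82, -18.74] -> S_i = 4.94 + -5.92*i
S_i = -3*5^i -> [-3, -15, -75, -375, -1875]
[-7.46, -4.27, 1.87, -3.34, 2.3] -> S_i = Random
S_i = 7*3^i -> [7, 21, 63, 189, 567]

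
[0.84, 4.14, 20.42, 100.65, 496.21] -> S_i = 0.84*4.93^i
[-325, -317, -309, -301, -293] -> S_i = -325 + 8*i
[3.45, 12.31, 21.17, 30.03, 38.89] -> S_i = 3.45 + 8.86*i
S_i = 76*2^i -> [76, 152, 304, 608, 1216]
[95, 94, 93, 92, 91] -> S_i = 95 + -1*i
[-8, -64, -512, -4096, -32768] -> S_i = -8*8^i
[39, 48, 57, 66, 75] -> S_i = 39 + 9*i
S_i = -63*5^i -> [-63, -315, -1575, -7875, -39375]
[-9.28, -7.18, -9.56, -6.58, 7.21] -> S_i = Random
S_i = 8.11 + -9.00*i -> [8.11, -0.89, -9.89, -18.89, -27.89]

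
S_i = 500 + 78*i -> [500, 578, 656, 734, 812]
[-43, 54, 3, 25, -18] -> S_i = Random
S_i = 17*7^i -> [17, 119, 833, 5831, 40817]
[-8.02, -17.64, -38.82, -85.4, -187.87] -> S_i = -8.02*2.20^i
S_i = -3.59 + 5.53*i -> [-3.59, 1.94, 7.47, 13.0, 18.53]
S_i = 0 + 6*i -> [0, 6, 12, 18, 24]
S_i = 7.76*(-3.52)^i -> [7.76, -27.32, 96.15, -338.45, 1191.33]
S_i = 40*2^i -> [40, 80, 160, 320, 640]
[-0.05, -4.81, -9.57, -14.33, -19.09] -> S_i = -0.05 + -4.76*i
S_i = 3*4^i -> [3, 12, 48, 192, 768]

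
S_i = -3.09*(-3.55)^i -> [-3.09, 10.97, -38.94, 138.24, -490.76]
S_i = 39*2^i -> [39, 78, 156, 312, 624]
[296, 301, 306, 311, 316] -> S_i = 296 + 5*i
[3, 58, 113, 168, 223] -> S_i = 3 + 55*i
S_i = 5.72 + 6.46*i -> [5.72, 12.18, 18.64, 25.1, 31.56]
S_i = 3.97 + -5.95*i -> [3.97, -1.98, -7.93, -13.88, -19.83]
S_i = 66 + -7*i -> [66, 59, 52, 45, 38]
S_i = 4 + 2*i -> [4, 6, 8, 10, 12]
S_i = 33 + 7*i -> [33, 40, 47, 54, 61]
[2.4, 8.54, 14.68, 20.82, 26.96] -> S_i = 2.40 + 6.14*i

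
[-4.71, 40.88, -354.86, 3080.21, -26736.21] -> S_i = -4.71*(-8.68)^i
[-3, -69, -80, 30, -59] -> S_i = Random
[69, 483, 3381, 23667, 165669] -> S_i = 69*7^i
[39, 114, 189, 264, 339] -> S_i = 39 + 75*i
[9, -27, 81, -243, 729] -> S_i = 9*-3^i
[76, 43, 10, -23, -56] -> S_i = 76 + -33*i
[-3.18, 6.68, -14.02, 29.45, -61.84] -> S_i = -3.18*(-2.10)^i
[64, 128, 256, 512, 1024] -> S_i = 64*2^i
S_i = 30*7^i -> [30, 210, 1470, 10290, 72030]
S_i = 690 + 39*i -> [690, 729, 768, 807, 846]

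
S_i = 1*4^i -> [1, 4, 16, 64, 256]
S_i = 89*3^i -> [89, 267, 801, 2403, 7209]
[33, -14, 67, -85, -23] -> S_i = Random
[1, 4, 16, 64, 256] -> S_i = 1*4^i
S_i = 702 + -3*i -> [702, 699, 696, 693, 690]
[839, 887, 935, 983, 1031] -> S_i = 839 + 48*i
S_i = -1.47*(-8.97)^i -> [-1.47, 13.19, -118.28, 1060.95, -9516.72]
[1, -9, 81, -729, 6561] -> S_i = 1*-9^i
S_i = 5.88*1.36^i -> [5.88, 8.0, 10.88, 14.79, 20.12]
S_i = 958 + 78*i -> [958, 1036, 1114, 1192, 1270]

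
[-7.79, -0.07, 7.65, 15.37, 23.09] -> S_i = -7.79 + 7.72*i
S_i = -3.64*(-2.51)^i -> [-3.64, 9.14, -22.93, 57.56, -144.48]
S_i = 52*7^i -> [52, 364, 2548, 17836, 124852]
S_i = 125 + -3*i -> [125, 122, 119, 116, 113]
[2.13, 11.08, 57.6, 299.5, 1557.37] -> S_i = 2.13*5.20^i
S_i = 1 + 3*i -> [1, 4, 7, 10, 13]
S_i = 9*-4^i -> [9, -36, 144, -576, 2304]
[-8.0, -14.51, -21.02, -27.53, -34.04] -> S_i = -8.00 + -6.51*i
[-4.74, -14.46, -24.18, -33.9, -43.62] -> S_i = -4.74 + -9.72*i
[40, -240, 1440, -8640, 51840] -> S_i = 40*-6^i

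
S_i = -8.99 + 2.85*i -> [-8.99, -6.14, -3.29, -0.44, 2.41]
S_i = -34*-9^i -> [-34, 306, -2754, 24786, -223074]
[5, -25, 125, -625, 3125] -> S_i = 5*-5^i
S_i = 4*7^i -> [4, 28, 196, 1372, 9604]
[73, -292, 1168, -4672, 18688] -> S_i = 73*-4^i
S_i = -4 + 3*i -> [-4, -1, 2, 5, 8]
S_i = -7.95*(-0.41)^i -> [-7.95, 3.26, -1.34, 0.55, -0.22]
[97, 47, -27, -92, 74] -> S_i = Random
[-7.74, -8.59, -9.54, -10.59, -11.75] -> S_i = -7.74*1.11^i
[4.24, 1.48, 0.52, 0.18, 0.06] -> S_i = 4.24*0.35^i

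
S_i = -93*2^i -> [-93, -186, -372, -744, -1488]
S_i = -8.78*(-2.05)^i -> [-8.78, 18.0, -36.9, 75.64, -155.06]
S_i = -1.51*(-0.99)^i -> [-1.51, 1.49, -1.48, 1.47, -1.45]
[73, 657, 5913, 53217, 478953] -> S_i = 73*9^i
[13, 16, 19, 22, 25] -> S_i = 13 + 3*i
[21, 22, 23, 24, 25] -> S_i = 21 + 1*i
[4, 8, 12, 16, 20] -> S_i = 4 + 4*i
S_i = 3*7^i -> [3, 21, 147, 1029, 7203]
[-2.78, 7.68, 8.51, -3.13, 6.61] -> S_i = Random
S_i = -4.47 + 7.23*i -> [-4.47, 2.76, 9.99, 17.22, 24.45]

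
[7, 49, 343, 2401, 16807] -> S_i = 7*7^i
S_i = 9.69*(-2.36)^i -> [9.69, -22.87, 53.97, -127.37, 300.59]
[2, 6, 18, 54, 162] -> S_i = 2*3^i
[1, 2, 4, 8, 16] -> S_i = 1*2^i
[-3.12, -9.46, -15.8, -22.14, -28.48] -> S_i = -3.12 + -6.34*i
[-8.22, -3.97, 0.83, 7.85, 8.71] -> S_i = Random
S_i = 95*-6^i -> [95, -570, 3420, -20520, 123120]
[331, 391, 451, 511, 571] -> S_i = 331 + 60*i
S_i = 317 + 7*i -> [317, 324, 331, 338, 345]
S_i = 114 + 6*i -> [114, 120, 126, 132, 138]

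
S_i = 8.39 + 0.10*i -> [8.39, 8.49, 8.59, 8.69, 8.79]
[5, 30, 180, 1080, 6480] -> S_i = 5*6^i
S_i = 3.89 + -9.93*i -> [3.89, -6.04, -15.97, -25.9, -35.83]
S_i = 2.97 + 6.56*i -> [2.97, 9.53, 16.09, 22.65, 29.21]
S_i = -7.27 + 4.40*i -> [-7.27, -2.87, 1.53, 5.93, 10.33]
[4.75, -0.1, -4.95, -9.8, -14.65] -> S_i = 4.75 + -4.85*i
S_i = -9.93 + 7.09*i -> [-9.93, -2.84, 4.25, 11.34, 18.43]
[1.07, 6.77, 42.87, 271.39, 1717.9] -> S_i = 1.07*6.33^i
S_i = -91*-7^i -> [-91, 637, -4459, 31213, -218491]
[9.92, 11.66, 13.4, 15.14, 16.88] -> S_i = 9.92 + 1.74*i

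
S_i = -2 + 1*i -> [-2, -1, 0, 1, 2]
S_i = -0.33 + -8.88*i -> [-0.33, -9.21, -18.09, -26.97, -35.85]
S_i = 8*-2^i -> [8, -16, 32, -64, 128]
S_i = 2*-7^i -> [2, -14, 98, -686, 4802]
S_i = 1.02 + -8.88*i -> [1.02, -7.86, -16.74, -25.62, -34.5]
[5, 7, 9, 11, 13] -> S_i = 5 + 2*i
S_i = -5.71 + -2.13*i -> [-5.71, -7.84, -9.97, -12.1, -14.23]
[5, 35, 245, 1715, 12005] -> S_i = 5*7^i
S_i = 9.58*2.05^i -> [9.58, 19.64, 40.26, 82.53, 169.19]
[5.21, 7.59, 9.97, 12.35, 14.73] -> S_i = 5.21 + 2.38*i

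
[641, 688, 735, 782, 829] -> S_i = 641 + 47*i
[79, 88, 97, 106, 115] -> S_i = 79 + 9*i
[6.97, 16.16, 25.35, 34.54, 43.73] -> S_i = 6.97 + 9.19*i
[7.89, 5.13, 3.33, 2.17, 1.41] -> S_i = 7.89*0.65^i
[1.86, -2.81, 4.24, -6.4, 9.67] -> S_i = 1.86*(-1.51)^i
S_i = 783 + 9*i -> [783, 792, 801, 810, 819]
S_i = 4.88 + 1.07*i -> [4.88, 5.95, 7.02, 8.09, 9.16]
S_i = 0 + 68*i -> [0, 68, 136, 204, 272]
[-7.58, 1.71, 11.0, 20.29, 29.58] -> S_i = -7.58 + 9.29*i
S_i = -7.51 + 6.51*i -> [-7.51, -1.0, 5.51, 12.02, 18.53]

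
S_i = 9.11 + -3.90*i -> [9.11, 5.21, 1.31, -2.59, -6.49]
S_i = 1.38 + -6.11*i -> [1.38, -4.73, -10.84, -16.95, -23.06]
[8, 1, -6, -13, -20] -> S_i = 8 + -7*i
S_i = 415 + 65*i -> [415, 480, 545, 610, 675]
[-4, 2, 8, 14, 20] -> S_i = -4 + 6*i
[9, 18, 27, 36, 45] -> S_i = 9 + 9*i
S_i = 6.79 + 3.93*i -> [6.79, 10.72, 14.65, 18.58, 22.51]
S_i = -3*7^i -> [-3, -21, -147, -1029, -7203]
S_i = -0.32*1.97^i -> [-0.32, -0.63, -1.24, -2.45, -4.82]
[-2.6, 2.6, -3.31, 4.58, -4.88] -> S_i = Random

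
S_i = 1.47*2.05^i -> [1.47, 3.01, 6.18, 12.66, 25.96]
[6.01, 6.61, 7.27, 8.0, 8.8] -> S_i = 6.01*1.10^i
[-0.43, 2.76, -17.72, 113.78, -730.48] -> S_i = -0.43*(-6.42)^i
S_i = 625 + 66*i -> [625, 691, 757, 823, 889]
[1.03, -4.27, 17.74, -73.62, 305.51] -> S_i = 1.03*(-4.15)^i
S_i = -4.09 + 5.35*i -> [-4.09, 1.26, 6.61, 11.96, 17.31]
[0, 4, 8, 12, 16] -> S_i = 0 + 4*i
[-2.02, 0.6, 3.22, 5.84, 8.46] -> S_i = -2.02 + 2.62*i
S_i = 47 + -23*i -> [47, 24, 1, -22, -45]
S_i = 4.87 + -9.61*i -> [4.87, -4.74, -14.35, -23.96, -33.57]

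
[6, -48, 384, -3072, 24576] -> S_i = 6*-8^i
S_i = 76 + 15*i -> [76, 91, 106, 121, 136]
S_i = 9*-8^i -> [9, -72, 576, -4608, 36864]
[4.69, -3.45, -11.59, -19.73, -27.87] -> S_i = 4.69 + -8.14*i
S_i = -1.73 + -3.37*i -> [-1.73, -5.1, -8.47, -11.84, -15.21]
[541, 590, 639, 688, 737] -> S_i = 541 + 49*i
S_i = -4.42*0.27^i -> [-4.42, -1.19, -0.32, -0.09, -0.02]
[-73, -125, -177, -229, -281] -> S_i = -73 + -52*i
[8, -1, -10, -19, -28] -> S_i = 8 + -9*i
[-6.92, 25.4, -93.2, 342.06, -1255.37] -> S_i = -6.92*(-3.67)^i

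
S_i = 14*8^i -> [14, 112, 896, 7168, 57344]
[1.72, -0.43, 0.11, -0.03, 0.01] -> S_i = 1.72*(-0.25)^i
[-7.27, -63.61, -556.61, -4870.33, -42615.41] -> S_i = -7.27*8.75^i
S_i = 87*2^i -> [87, 174, 348, 696, 1392]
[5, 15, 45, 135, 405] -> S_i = 5*3^i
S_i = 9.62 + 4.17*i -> [9.62, 13.79, 17.96, 22.13, 26.3]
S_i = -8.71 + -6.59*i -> [-8.71, -15.3, -21.89, -28.48, -35.07]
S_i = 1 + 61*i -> [1, 62, 123, 184, 245]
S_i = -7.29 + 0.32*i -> [-7.29, -6.97, -6.65, -6.33, -6.01]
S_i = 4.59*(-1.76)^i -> [4.59, -8.08, 14.22, -25.02, 44.04]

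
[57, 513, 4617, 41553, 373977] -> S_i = 57*9^i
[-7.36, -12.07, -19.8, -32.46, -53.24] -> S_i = -7.36*1.64^i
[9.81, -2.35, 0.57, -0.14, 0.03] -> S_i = 9.81*(-0.24)^i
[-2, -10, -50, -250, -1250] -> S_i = -2*5^i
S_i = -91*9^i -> [-91, -819, -7371, -66339, -597051]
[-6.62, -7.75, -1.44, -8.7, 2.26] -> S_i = Random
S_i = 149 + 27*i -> [149, 176, 203, 230, 257]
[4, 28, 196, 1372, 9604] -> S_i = 4*7^i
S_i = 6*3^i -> [6, 18, 54, 162, 486]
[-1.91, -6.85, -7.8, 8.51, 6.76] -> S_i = Random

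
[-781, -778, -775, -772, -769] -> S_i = -781 + 3*i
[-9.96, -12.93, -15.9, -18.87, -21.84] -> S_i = -9.96 + -2.97*i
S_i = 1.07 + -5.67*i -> [1.07, -4.6, -10.27, -15.94, -21.61]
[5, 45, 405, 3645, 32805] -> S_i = 5*9^i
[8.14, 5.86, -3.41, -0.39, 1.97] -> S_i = Random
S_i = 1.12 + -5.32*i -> [1.12, -4.2, -9.52, -14.84, -20.16]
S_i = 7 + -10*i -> [7, -3, -13, -23, -33]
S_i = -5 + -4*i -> [-5, -9, -13, -17, -21]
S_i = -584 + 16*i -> [-584, -568, -552, -536, -520]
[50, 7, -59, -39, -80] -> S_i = Random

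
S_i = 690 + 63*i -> [690, 753, 816, 879, 942]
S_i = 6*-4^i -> [6, -24, 96, -384, 1536]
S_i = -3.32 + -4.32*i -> [-3.32, -7.64, -11.96, -16.28, -20.6]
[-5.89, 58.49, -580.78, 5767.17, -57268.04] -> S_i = -5.89*(-9.93)^i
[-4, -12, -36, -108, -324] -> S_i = -4*3^i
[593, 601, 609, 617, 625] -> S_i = 593 + 8*i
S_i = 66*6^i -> [66, 396, 2376, 14256, 85536]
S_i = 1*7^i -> [1, 7, 49, 343, 2401]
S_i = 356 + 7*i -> [356, 363, 370, 377, 384]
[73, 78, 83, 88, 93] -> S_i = 73 + 5*i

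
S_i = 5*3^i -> [5, 15, 45, 135, 405]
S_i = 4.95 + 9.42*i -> [4.95, 14.37, 23.79, 33.21, 42.63]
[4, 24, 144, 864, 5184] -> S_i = 4*6^i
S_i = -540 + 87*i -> [-540, -453, -366, -279, -192]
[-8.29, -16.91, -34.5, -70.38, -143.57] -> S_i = -8.29*2.04^i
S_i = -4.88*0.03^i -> [-4.88, -0.15, -0.0, -0.0, -0.0]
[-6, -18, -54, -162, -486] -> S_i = -6*3^i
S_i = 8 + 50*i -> [8, 58, 108, 158, 208]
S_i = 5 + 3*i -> [5, 8, 11, 14, 17]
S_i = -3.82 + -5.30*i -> [-3.82, -9.12, -14.42, -19.72, -25.02]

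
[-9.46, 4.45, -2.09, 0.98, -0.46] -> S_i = -9.46*(-0.47)^i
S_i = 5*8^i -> [5, 40, 320, 2560, 20480]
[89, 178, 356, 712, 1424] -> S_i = 89*2^i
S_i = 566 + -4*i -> [566, 562, 558, 554, 550]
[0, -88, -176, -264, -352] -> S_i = 0 + -88*i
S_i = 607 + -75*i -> [607, 532, 457, 382, 307]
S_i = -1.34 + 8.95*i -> [-1.34, 7.61, 16.56, 25.51, 34.46]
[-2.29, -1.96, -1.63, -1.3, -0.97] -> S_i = -2.29 + 0.33*i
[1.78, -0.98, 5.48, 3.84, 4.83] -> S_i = Random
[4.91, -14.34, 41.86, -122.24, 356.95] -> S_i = 4.91*(-2.92)^i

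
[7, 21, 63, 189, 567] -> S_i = 7*3^i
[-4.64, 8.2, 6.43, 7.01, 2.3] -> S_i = Random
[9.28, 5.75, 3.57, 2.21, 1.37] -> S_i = 9.28*0.62^i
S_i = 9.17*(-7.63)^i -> [9.17, -69.97, 533.85, -4073.27, 31079.03]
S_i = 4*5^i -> [4, 20, 100, 500, 2500]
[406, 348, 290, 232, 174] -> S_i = 406 + -58*i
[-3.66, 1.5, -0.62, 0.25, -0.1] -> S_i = -3.66*(-0.41)^i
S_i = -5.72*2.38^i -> [-5.72, -13.61, -32.4, -77.11, -183.53]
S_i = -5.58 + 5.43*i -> [-5.58, -0.15, 5.28, 10.71, 16.14]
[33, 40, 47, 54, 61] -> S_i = 33 + 7*i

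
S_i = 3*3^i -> [3, 9, 27, 81, 243]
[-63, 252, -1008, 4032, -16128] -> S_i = -63*-4^i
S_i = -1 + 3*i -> [-1, 2, 5, 8, 11]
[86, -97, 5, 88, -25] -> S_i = Random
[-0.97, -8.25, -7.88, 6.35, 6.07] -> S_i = Random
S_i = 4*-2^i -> [4, -8, 16, -32, 64]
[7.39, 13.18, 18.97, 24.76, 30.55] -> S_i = 7.39 + 5.79*i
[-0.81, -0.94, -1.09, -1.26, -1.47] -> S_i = -0.81*1.16^i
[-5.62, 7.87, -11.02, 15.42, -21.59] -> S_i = -5.62*(-1.40)^i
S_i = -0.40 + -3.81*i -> [-0.4, -4.21, -8.02, -11.83, -15.64]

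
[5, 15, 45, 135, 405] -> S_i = 5*3^i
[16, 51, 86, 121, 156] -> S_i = 16 + 35*i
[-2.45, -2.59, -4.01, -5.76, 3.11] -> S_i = Random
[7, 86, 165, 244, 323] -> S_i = 7 + 79*i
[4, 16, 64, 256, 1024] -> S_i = 4*4^i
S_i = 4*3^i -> [4, 12, 36, 108, 324]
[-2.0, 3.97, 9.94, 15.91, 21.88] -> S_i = -2.00 + 5.97*i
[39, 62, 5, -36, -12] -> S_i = Random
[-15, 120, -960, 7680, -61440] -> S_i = -15*-8^i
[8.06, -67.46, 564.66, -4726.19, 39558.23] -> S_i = 8.06*(-8.37)^i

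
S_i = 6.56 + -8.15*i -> [6.56, -1.59, -9.74, -17.89, -26.04]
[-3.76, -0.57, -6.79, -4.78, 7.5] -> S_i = Random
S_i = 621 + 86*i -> [621, 707, 793, 879, 965]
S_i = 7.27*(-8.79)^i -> [7.27, -63.9, 561.71, -4937.43, 43400.02]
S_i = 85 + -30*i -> [85, 55, 25, -5, -35]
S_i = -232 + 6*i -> [-232, -226, -220, -214, -208]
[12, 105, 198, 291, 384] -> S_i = 12 + 93*i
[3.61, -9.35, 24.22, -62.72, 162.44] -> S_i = 3.61*(-2.59)^i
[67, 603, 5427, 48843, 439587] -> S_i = 67*9^i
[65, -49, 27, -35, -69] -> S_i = Random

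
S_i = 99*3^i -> [99, 297, 891, 2673, 8019]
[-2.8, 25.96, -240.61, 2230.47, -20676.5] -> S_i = -2.80*(-9.27)^i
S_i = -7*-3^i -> [-7, 21, -63, 189, -567]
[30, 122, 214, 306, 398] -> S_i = 30 + 92*i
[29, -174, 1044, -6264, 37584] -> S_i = 29*-6^i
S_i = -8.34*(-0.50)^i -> [-8.34, 4.17, -2.08, 1.04, -0.52]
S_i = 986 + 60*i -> [986, 1046, 1106, 1166, 1226]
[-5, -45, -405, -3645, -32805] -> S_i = -5*9^i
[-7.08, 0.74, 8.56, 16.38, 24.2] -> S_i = -7.08 + 7.82*i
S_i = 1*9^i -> [1, 9, 81, 729, 6561]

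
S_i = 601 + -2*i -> [601, 599, 597, 595, 593]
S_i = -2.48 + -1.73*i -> [-2.48, -4.21, -5.94, -7.67, -9.4]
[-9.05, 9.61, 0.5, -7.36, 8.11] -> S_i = Random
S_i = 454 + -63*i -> [454, 391, 328, 265, 202]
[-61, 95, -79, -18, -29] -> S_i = Random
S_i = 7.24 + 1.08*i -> [7.24, 8.32, 9.4, 10.48, 11.56]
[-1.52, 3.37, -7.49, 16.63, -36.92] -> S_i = -1.52*(-2.22)^i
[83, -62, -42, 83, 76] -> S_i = Random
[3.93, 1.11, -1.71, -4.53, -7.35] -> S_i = 3.93 + -2.82*i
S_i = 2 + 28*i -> [2, 30, 58, 86, 114]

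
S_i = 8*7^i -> [8, 56, 392, 2744, 19208]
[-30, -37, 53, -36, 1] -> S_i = Random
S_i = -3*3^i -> [-3, -9, -27, -81, -243]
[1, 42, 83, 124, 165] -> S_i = 1 + 41*i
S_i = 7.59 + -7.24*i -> [7.59, 0.35, -6.89, -14.13, -21.37]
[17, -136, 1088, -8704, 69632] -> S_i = 17*-8^i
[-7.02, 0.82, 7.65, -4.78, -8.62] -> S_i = Random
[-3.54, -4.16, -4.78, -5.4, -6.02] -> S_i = -3.54 + -0.62*i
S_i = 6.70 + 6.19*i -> [6.7, 12.89, 19.08, 25.27, 31.46]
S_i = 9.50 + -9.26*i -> [9.5, 0.24, -9.02, -18.28, -27.54]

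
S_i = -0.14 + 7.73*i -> [-0.14, 7.59, 15.32, 23.05, 30.78]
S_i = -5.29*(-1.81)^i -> [-5.29, 9.57, -17.33, 31.37, -56.78]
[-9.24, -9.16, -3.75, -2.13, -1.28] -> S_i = Random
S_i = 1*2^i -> [1, 2, 4, 8, 16]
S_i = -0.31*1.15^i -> [-0.31, -0.36, -0.41, -0.47, -0.54]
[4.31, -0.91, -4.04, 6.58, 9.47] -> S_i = Random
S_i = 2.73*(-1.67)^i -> [2.73, -4.56, 7.61, -12.71, 21.23]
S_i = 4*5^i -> [4, 20, 100, 500, 2500]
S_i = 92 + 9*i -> [92, 101, 110, 119, 128]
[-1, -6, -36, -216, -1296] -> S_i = -1*6^i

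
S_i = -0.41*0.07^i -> [-0.41, -0.03, -0.0, -0.0, -0.0]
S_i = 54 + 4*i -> [54, 58, 62, 66, 70]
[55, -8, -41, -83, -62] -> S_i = Random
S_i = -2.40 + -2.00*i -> [-2.4, -4.4, -6.4, -8.4, -10.4]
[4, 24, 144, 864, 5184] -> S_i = 4*6^i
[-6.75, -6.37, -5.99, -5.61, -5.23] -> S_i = -6.75 + 0.38*i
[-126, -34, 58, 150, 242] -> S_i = -126 + 92*i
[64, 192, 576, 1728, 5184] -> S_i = 64*3^i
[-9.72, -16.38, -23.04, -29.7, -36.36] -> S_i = -9.72 + -6.66*i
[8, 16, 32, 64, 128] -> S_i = 8*2^i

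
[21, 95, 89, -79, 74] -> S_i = Random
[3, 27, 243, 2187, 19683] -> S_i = 3*9^i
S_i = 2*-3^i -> [2, -6, 18, -54, 162]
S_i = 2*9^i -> [2, 18, 162, 1458, 13122]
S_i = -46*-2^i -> [-46, 92, -184, 368, -736]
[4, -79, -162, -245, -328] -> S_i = 4 + -83*i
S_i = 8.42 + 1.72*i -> [8.42, 10.14, 11.86, 13.58, 15.3]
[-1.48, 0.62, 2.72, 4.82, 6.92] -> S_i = -1.48 + 2.10*i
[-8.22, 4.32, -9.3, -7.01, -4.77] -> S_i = Random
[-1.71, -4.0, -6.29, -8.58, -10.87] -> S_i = -1.71 + -2.29*i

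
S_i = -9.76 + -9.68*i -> [-9.76, -19.44, -29.12, -38.8, -48.48]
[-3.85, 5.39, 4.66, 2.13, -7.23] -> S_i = Random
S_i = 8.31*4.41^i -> [8.31, 36.65, 161.61, 712.72, 3143.08]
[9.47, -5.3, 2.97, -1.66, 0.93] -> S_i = 9.47*(-0.56)^i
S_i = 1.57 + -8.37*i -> [1.57, -6.8, -15.17, -23.54, -31.91]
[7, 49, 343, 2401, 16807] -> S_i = 7*7^i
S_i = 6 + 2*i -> [6, 8, 10, 12, 14]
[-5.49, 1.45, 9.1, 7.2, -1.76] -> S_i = Random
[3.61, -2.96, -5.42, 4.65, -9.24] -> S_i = Random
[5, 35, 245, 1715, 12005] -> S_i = 5*7^i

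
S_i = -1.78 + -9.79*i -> [-1.78, -11.57, -21.36, -31.15, -40.94]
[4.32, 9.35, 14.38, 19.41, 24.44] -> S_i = 4.32 + 5.03*i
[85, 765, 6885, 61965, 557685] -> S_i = 85*9^i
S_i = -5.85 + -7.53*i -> [-5.85, -13.38, -20.91, -28.44, -35.97]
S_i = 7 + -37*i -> [7, -30, -67, -104, -141]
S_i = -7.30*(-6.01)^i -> [-7.3, 43.87, -263.68, 1584.7, -9524.03]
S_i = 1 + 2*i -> [1, 3, 5, 7, 9]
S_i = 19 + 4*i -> [19, 23, 27, 31, 35]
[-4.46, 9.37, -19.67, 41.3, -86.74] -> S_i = -4.46*(-2.10)^i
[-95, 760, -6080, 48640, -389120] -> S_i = -95*-8^i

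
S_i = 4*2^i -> [4, 8, 16, 32, 64]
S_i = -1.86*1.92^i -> [-1.86, -3.57, -6.86, -13.16, -25.28]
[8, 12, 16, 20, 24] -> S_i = 8 + 4*i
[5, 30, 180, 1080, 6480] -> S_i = 5*6^i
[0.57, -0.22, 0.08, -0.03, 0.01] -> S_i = 0.57*(-0.38)^i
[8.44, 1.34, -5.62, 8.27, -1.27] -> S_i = Random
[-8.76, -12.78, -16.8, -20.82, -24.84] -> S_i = -8.76 + -4.02*i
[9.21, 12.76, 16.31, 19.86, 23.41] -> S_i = 9.21 + 3.55*i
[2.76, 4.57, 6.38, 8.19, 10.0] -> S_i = 2.76 + 1.81*i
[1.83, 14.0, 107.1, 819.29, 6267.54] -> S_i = 1.83*7.65^i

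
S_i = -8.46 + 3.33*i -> [-8.46, -5.13, -1.8, 1.53, 4.86]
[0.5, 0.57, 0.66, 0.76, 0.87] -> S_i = 0.50*1.15^i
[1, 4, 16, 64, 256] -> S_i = 1*4^i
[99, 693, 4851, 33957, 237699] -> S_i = 99*7^i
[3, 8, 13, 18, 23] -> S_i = 3 + 5*i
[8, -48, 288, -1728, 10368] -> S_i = 8*-6^i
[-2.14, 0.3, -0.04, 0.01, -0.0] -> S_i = -2.14*(-0.14)^i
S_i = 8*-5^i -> [8, -40, 200, -1000, 5000]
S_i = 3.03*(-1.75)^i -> [3.03, -5.3, 9.28, -16.24, 28.42]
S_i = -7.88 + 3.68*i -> [-7.88, -4.2, -0.52, 3.16, 6.84]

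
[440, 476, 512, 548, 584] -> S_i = 440 + 36*i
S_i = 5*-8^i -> [5, -40, 320, -2560, 20480]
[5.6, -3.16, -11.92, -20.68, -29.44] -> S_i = 5.60 + -8.76*i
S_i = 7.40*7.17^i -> [7.4, 53.06, 380.43, 2727.65, 19557.27]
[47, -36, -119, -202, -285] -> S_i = 47 + -83*i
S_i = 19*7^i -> [19, 133, 931, 6517, 45619]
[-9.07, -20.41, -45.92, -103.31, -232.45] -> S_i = -9.07*2.25^i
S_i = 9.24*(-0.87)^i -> [9.24, -8.04, 6.99, -6.08, 5.29]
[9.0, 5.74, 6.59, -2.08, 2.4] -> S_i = Random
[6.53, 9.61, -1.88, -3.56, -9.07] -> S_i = Random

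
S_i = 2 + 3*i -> [2, 5, 8, 11, 14]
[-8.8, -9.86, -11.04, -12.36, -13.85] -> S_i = -8.80*1.12^i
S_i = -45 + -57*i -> [-45, -102, -159, -216, -273]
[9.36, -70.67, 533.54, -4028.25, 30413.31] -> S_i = 9.36*(-7.55)^i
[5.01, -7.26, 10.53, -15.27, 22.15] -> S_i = 5.01*(-1.45)^i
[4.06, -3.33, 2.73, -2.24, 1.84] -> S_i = 4.06*(-0.82)^i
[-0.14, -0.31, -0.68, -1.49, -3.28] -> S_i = -0.14*2.20^i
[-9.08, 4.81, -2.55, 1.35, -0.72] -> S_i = -9.08*(-0.53)^i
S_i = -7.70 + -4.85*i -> [-7.7, -12.55, -17.4, -22.25, -27.1]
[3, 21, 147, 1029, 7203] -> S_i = 3*7^i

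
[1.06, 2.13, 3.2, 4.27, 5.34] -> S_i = 1.06 + 1.07*i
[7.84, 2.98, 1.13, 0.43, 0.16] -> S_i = 7.84*0.38^i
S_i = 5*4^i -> [5, 20, 80, 320, 1280]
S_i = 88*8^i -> [88, 704, 5632, 45056, 360448]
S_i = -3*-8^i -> [-3, 24, -192, 1536, -12288]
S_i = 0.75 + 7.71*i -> [0.75, 8.46, 16.17, 23.88, 31.59]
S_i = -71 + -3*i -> [-71, -74, -77, -80, -83]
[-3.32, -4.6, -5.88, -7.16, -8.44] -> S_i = -3.32 + -1.28*i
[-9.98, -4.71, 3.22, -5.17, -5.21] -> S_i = Random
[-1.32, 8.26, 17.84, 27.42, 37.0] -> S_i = -1.32 + 9.58*i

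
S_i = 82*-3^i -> [82, -246, 738, -2214, 6642]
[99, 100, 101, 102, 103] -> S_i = 99 + 1*i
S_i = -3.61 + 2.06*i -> [-3.61, -1.55, 0.51, 2.57, 4.63]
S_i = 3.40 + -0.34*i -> [3.4, 3.06, 2.72, 2.38, 2.04]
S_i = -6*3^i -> [-6, -18, -54, -162, -486]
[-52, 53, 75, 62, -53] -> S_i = Random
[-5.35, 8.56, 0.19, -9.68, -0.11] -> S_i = Random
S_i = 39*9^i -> [39, 351, 3159, 28431, 255879]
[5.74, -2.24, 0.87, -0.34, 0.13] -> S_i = 5.74*(-0.39)^i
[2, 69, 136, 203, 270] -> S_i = 2 + 67*i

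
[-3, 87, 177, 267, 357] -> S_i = -3 + 90*i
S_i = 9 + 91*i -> [9, 100, 191, 282, 373]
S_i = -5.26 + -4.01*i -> [-5.26, -9.27, -13.28, -17.29, -21.3]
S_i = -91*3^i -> [-91, -273, -819, -2457, -7371]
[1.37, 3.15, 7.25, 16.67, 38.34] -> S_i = 1.37*2.30^i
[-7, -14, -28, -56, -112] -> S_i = -7*2^i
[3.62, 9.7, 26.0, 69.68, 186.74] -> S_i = 3.62*2.68^i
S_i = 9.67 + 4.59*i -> [9.67, 14.26, 18.85, 23.44, 28.03]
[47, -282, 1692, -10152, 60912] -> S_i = 47*-6^i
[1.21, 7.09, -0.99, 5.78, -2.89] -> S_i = Random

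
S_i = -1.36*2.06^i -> [-1.36, -2.8, -5.77, -11.89, -24.49]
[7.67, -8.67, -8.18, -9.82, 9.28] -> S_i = Random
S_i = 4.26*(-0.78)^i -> [4.26, -3.32, 2.59, -2.02, 1.58]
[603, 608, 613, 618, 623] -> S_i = 603 + 5*i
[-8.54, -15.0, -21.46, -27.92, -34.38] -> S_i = -8.54 + -6.46*i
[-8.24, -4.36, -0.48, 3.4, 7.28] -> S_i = -8.24 + 3.88*i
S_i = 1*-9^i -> [1, -9, 81, -729, 6561]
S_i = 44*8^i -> [44, 352, 2816, 22528, 180224]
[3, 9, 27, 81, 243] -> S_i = 3*3^i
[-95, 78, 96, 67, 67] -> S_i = Random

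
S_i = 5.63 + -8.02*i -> [5.63, -2.39, -10.41, -18.43, -26.45]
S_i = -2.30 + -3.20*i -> [-2.3, -5.5, -8.7, -11.9, -15.1]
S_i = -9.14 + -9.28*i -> [-9.14, -18.42, -27.7, -36.98, -46.26]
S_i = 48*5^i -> [48, 240, 1200, 6000, 30000]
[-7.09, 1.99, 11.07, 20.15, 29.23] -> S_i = -7.09 + 9.08*i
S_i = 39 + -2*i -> [39, 37, 35, 33, 31]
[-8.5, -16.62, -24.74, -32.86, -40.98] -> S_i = -8.50 + -8.12*i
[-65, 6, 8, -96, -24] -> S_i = Random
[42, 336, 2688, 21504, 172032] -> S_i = 42*8^i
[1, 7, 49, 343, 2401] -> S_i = 1*7^i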